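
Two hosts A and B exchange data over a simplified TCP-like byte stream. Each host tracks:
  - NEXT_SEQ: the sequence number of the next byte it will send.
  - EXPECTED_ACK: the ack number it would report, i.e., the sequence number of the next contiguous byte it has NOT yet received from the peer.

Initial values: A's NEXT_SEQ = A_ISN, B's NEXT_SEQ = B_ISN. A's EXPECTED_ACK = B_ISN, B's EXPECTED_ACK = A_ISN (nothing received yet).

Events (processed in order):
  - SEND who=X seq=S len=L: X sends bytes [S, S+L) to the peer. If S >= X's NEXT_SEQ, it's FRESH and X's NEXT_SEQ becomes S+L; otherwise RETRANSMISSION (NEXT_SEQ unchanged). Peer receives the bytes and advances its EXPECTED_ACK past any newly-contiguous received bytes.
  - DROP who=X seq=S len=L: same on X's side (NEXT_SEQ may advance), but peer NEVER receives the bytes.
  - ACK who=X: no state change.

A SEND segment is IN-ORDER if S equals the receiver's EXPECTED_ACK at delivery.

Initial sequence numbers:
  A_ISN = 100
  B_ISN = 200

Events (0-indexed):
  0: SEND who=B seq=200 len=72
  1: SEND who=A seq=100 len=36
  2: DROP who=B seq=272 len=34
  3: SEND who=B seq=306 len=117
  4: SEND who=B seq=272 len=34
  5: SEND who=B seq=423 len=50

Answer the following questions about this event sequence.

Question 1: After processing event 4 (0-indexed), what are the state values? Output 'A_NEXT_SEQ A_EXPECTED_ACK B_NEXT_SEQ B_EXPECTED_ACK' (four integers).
After event 0: A_seq=100 A_ack=272 B_seq=272 B_ack=100
After event 1: A_seq=136 A_ack=272 B_seq=272 B_ack=136
After event 2: A_seq=136 A_ack=272 B_seq=306 B_ack=136
After event 3: A_seq=136 A_ack=272 B_seq=423 B_ack=136
After event 4: A_seq=136 A_ack=423 B_seq=423 B_ack=136

136 423 423 136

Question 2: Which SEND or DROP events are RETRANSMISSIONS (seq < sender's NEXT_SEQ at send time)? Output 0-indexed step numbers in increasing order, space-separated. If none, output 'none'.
Answer: 4

Derivation:
Step 0: SEND seq=200 -> fresh
Step 1: SEND seq=100 -> fresh
Step 2: DROP seq=272 -> fresh
Step 3: SEND seq=306 -> fresh
Step 4: SEND seq=272 -> retransmit
Step 5: SEND seq=423 -> fresh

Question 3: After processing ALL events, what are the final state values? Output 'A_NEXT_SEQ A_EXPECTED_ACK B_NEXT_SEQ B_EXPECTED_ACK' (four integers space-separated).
Answer: 136 473 473 136

Derivation:
After event 0: A_seq=100 A_ack=272 B_seq=272 B_ack=100
After event 1: A_seq=136 A_ack=272 B_seq=272 B_ack=136
After event 2: A_seq=136 A_ack=272 B_seq=306 B_ack=136
After event 3: A_seq=136 A_ack=272 B_seq=423 B_ack=136
After event 4: A_seq=136 A_ack=423 B_seq=423 B_ack=136
After event 5: A_seq=136 A_ack=473 B_seq=473 B_ack=136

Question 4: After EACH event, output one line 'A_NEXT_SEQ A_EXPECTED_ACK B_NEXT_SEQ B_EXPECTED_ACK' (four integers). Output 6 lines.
100 272 272 100
136 272 272 136
136 272 306 136
136 272 423 136
136 423 423 136
136 473 473 136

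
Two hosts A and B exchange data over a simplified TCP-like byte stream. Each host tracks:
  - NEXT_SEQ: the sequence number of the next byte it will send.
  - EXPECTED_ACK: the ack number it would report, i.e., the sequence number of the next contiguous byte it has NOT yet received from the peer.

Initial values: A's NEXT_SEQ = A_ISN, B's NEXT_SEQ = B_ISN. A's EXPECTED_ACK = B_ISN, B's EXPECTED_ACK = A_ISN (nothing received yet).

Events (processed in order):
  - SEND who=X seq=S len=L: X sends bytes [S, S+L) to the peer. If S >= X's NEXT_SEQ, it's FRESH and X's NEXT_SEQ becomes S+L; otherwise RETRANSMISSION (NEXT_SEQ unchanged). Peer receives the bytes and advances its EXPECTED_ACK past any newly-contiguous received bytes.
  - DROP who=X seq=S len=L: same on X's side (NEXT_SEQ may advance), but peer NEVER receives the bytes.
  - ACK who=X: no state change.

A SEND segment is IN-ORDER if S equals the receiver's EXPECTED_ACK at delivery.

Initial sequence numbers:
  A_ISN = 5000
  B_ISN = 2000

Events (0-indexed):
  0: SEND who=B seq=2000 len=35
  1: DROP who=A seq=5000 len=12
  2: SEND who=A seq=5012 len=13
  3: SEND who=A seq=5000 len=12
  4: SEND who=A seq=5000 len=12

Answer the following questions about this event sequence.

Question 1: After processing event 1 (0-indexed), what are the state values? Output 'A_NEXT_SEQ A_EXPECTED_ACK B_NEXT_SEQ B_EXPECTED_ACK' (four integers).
After event 0: A_seq=5000 A_ack=2035 B_seq=2035 B_ack=5000
After event 1: A_seq=5012 A_ack=2035 B_seq=2035 B_ack=5000

5012 2035 2035 5000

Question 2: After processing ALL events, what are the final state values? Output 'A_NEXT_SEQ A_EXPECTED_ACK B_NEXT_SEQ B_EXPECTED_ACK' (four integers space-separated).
Answer: 5025 2035 2035 5025

Derivation:
After event 0: A_seq=5000 A_ack=2035 B_seq=2035 B_ack=5000
After event 1: A_seq=5012 A_ack=2035 B_seq=2035 B_ack=5000
After event 2: A_seq=5025 A_ack=2035 B_seq=2035 B_ack=5000
After event 3: A_seq=5025 A_ack=2035 B_seq=2035 B_ack=5025
After event 4: A_seq=5025 A_ack=2035 B_seq=2035 B_ack=5025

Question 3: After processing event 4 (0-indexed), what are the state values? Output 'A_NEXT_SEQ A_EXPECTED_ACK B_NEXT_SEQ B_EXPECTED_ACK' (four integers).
After event 0: A_seq=5000 A_ack=2035 B_seq=2035 B_ack=5000
After event 1: A_seq=5012 A_ack=2035 B_seq=2035 B_ack=5000
After event 2: A_seq=5025 A_ack=2035 B_seq=2035 B_ack=5000
After event 3: A_seq=5025 A_ack=2035 B_seq=2035 B_ack=5025
After event 4: A_seq=5025 A_ack=2035 B_seq=2035 B_ack=5025

5025 2035 2035 5025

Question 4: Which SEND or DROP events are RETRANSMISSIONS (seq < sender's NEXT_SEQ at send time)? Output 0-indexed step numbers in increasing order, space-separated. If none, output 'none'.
Answer: 3 4

Derivation:
Step 0: SEND seq=2000 -> fresh
Step 1: DROP seq=5000 -> fresh
Step 2: SEND seq=5012 -> fresh
Step 3: SEND seq=5000 -> retransmit
Step 4: SEND seq=5000 -> retransmit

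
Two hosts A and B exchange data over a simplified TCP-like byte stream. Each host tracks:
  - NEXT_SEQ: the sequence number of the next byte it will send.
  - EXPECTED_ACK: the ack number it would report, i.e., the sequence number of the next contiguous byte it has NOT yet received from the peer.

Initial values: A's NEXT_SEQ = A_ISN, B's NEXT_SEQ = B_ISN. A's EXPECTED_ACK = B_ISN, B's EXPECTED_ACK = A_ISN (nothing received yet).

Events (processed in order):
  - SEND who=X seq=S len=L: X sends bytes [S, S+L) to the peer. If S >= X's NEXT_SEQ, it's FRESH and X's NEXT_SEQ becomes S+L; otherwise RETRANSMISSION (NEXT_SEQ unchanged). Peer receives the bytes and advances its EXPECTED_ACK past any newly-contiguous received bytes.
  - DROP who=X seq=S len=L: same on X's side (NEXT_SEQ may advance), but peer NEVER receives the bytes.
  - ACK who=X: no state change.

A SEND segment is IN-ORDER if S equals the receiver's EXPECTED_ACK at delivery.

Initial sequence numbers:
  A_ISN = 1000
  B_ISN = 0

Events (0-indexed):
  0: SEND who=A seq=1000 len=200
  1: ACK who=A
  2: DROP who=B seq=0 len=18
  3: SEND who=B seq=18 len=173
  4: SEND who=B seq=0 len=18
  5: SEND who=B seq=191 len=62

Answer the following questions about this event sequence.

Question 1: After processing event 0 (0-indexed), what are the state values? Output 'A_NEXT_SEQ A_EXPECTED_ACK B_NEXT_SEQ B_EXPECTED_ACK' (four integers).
After event 0: A_seq=1200 A_ack=0 B_seq=0 B_ack=1200

1200 0 0 1200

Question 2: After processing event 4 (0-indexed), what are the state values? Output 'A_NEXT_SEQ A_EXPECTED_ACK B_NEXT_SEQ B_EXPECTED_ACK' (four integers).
After event 0: A_seq=1200 A_ack=0 B_seq=0 B_ack=1200
After event 1: A_seq=1200 A_ack=0 B_seq=0 B_ack=1200
After event 2: A_seq=1200 A_ack=0 B_seq=18 B_ack=1200
After event 3: A_seq=1200 A_ack=0 B_seq=191 B_ack=1200
After event 4: A_seq=1200 A_ack=191 B_seq=191 B_ack=1200

1200 191 191 1200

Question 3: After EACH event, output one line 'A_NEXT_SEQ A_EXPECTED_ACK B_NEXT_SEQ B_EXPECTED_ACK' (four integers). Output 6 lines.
1200 0 0 1200
1200 0 0 1200
1200 0 18 1200
1200 0 191 1200
1200 191 191 1200
1200 253 253 1200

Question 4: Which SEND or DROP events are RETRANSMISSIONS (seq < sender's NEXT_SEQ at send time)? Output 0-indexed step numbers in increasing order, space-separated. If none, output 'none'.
Step 0: SEND seq=1000 -> fresh
Step 2: DROP seq=0 -> fresh
Step 3: SEND seq=18 -> fresh
Step 4: SEND seq=0 -> retransmit
Step 5: SEND seq=191 -> fresh

Answer: 4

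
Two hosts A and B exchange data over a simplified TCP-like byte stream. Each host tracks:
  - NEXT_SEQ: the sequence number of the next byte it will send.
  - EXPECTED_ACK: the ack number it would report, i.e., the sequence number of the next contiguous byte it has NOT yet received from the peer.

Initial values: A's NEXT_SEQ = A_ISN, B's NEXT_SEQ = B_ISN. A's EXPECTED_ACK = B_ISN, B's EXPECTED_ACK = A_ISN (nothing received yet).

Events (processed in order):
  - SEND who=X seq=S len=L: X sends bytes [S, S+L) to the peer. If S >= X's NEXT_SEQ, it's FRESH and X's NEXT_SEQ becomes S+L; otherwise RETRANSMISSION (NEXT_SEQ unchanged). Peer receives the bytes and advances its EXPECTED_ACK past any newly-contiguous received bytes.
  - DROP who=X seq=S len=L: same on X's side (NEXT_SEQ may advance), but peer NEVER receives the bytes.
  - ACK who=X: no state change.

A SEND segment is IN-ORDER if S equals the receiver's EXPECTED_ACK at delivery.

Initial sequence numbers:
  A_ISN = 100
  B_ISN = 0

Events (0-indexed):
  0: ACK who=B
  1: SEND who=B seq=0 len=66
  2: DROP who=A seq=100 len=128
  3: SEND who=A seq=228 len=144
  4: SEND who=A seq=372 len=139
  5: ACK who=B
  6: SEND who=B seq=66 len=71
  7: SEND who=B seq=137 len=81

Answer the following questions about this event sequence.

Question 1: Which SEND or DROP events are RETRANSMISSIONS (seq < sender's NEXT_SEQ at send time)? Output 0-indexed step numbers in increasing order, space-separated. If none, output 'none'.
Answer: none

Derivation:
Step 1: SEND seq=0 -> fresh
Step 2: DROP seq=100 -> fresh
Step 3: SEND seq=228 -> fresh
Step 4: SEND seq=372 -> fresh
Step 6: SEND seq=66 -> fresh
Step 7: SEND seq=137 -> fresh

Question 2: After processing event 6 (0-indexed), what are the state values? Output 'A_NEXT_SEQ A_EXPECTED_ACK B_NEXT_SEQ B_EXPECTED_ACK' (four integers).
After event 0: A_seq=100 A_ack=0 B_seq=0 B_ack=100
After event 1: A_seq=100 A_ack=66 B_seq=66 B_ack=100
After event 2: A_seq=228 A_ack=66 B_seq=66 B_ack=100
After event 3: A_seq=372 A_ack=66 B_seq=66 B_ack=100
After event 4: A_seq=511 A_ack=66 B_seq=66 B_ack=100
After event 5: A_seq=511 A_ack=66 B_seq=66 B_ack=100
After event 6: A_seq=511 A_ack=137 B_seq=137 B_ack=100

511 137 137 100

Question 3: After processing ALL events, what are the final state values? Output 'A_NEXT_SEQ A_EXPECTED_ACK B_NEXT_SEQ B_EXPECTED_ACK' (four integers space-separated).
Answer: 511 218 218 100

Derivation:
After event 0: A_seq=100 A_ack=0 B_seq=0 B_ack=100
After event 1: A_seq=100 A_ack=66 B_seq=66 B_ack=100
After event 2: A_seq=228 A_ack=66 B_seq=66 B_ack=100
After event 3: A_seq=372 A_ack=66 B_seq=66 B_ack=100
After event 4: A_seq=511 A_ack=66 B_seq=66 B_ack=100
After event 5: A_seq=511 A_ack=66 B_seq=66 B_ack=100
After event 6: A_seq=511 A_ack=137 B_seq=137 B_ack=100
After event 7: A_seq=511 A_ack=218 B_seq=218 B_ack=100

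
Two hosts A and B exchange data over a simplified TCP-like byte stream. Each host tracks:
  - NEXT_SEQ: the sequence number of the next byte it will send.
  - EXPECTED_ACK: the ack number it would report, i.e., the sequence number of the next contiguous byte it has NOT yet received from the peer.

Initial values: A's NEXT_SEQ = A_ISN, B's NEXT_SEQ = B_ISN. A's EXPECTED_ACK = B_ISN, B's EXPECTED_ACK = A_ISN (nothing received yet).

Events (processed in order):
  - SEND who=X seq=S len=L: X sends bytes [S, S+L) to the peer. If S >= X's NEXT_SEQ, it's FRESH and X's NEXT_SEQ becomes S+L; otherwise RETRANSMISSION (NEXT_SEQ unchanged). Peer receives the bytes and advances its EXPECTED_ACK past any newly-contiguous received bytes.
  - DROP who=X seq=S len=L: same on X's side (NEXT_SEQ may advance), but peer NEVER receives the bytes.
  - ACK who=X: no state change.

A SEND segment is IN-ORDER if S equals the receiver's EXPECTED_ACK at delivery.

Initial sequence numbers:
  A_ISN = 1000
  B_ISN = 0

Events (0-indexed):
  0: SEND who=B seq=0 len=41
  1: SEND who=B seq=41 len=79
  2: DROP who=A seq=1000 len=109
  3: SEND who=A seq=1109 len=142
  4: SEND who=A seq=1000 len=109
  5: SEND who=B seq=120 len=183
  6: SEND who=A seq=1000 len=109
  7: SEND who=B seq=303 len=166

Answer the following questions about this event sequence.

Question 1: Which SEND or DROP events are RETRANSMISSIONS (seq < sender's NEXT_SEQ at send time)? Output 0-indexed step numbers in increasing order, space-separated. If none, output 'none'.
Step 0: SEND seq=0 -> fresh
Step 1: SEND seq=41 -> fresh
Step 2: DROP seq=1000 -> fresh
Step 3: SEND seq=1109 -> fresh
Step 4: SEND seq=1000 -> retransmit
Step 5: SEND seq=120 -> fresh
Step 6: SEND seq=1000 -> retransmit
Step 7: SEND seq=303 -> fresh

Answer: 4 6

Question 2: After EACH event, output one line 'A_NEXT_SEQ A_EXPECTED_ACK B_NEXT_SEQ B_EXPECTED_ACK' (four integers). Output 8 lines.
1000 41 41 1000
1000 120 120 1000
1109 120 120 1000
1251 120 120 1000
1251 120 120 1251
1251 303 303 1251
1251 303 303 1251
1251 469 469 1251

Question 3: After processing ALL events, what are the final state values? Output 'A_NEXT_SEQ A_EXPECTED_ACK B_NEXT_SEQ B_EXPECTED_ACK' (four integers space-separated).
Answer: 1251 469 469 1251

Derivation:
After event 0: A_seq=1000 A_ack=41 B_seq=41 B_ack=1000
After event 1: A_seq=1000 A_ack=120 B_seq=120 B_ack=1000
After event 2: A_seq=1109 A_ack=120 B_seq=120 B_ack=1000
After event 3: A_seq=1251 A_ack=120 B_seq=120 B_ack=1000
After event 4: A_seq=1251 A_ack=120 B_seq=120 B_ack=1251
After event 5: A_seq=1251 A_ack=303 B_seq=303 B_ack=1251
After event 6: A_seq=1251 A_ack=303 B_seq=303 B_ack=1251
After event 7: A_seq=1251 A_ack=469 B_seq=469 B_ack=1251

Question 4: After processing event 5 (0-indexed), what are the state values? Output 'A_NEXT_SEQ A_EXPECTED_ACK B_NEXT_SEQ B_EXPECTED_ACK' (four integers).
After event 0: A_seq=1000 A_ack=41 B_seq=41 B_ack=1000
After event 1: A_seq=1000 A_ack=120 B_seq=120 B_ack=1000
After event 2: A_seq=1109 A_ack=120 B_seq=120 B_ack=1000
After event 3: A_seq=1251 A_ack=120 B_seq=120 B_ack=1000
After event 4: A_seq=1251 A_ack=120 B_seq=120 B_ack=1251
After event 5: A_seq=1251 A_ack=303 B_seq=303 B_ack=1251

1251 303 303 1251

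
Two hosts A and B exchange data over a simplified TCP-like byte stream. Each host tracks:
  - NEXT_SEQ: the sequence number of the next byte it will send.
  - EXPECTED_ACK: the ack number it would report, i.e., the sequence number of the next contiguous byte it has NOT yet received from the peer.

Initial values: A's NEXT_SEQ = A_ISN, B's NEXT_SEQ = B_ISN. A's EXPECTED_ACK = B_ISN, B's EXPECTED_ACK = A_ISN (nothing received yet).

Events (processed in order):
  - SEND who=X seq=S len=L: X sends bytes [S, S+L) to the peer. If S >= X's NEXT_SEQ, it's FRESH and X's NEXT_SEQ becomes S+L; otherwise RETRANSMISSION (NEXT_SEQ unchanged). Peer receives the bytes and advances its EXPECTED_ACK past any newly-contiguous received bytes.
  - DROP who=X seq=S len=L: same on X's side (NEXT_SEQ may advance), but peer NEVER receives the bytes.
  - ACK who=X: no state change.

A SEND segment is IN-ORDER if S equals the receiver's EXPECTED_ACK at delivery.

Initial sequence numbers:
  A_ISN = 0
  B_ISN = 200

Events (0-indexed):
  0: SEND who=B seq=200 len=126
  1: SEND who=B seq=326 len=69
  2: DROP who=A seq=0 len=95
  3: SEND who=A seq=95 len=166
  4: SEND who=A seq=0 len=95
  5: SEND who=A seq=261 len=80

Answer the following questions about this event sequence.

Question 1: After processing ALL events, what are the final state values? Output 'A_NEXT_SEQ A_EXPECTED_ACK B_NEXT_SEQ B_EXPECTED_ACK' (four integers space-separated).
After event 0: A_seq=0 A_ack=326 B_seq=326 B_ack=0
After event 1: A_seq=0 A_ack=395 B_seq=395 B_ack=0
After event 2: A_seq=95 A_ack=395 B_seq=395 B_ack=0
After event 3: A_seq=261 A_ack=395 B_seq=395 B_ack=0
After event 4: A_seq=261 A_ack=395 B_seq=395 B_ack=261
After event 5: A_seq=341 A_ack=395 B_seq=395 B_ack=341

Answer: 341 395 395 341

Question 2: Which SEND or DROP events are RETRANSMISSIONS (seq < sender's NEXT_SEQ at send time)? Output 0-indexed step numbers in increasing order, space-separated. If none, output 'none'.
Step 0: SEND seq=200 -> fresh
Step 1: SEND seq=326 -> fresh
Step 2: DROP seq=0 -> fresh
Step 3: SEND seq=95 -> fresh
Step 4: SEND seq=0 -> retransmit
Step 5: SEND seq=261 -> fresh

Answer: 4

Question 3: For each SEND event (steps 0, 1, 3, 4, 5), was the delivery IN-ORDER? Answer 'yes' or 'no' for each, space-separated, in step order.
Step 0: SEND seq=200 -> in-order
Step 1: SEND seq=326 -> in-order
Step 3: SEND seq=95 -> out-of-order
Step 4: SEND seq=0 -> in-order
Step 5: SEND seq=261 -> in-order

Answer: yes yes no yes yes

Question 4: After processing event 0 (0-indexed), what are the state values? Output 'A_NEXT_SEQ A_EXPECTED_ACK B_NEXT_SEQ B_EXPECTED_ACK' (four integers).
After event 0: A_seq=0 A_ack=326 B_seq=326 B_ack=0

0 326 326 0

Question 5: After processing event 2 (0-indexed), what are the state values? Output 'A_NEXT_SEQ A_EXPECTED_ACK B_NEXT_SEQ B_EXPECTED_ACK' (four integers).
After event 0: A_seq=0 A_ack=326 B_seq=326 B_ack=0
After event 1: A_seq=0 A_ack=395 B_seq=395 B_ack=0
After event 2: A_seq=95 A_ack=395 B_seq=395 B_ack=0

95 395 395 0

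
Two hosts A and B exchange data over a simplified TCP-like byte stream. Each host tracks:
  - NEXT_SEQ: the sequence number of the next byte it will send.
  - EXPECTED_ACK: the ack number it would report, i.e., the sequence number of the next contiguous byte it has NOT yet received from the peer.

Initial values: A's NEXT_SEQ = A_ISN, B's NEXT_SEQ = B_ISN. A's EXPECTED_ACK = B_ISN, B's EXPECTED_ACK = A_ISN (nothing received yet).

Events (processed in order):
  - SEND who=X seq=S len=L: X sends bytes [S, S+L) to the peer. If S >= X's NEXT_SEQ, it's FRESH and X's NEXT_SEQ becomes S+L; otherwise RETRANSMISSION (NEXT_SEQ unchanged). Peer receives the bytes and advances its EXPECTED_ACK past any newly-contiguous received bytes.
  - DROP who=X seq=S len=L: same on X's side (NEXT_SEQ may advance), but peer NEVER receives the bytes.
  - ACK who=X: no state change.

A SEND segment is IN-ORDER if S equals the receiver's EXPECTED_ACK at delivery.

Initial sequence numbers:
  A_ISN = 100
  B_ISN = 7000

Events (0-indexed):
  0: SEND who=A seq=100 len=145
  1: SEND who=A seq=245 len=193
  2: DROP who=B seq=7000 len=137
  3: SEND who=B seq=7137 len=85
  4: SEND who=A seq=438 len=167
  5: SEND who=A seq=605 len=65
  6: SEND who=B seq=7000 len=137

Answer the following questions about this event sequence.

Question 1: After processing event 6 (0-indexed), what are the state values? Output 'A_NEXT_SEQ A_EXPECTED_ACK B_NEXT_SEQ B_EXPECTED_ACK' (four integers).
After event 0: A_seq=245 A_ack=7000 B_seq=7000 B_ack=245
After event 1: A_seq=438 A_ack=7000 B_seq=7000 B_ack=438
After event 2: A_seq=438 A_ack=7000 B_seq=7137 B_ack=438
After event 3: A_seq=438 A_ack=7000 B_seq=7222 B_ack=438
After event 4: A_seq=605 A_ack=7000 B_seq=7222 B_ack=605
After event 5: A_seq=670 A_ack=7000 B_seq=7222 B_ack=670
After event 6: A_seq=670 A_ack=7222 B_seq=7222 B_ack=670

670 7222 7222 670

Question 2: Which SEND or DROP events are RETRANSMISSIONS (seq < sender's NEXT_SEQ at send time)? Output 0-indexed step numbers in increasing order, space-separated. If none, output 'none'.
Answer: 6

Derivation:
Step 0: SEND seq=100 -> fresh
Step 1: SEND seq=245 -> fresh
Step 2: DROP seq=7000 -> fresh
Step 3: SEND seq=7137 -> fresh
Step 4: SEND seq=438 -> fresh
Step 5: SEND seq=605 -> fresh
Step 6: SEND seq=7000 -> retransmit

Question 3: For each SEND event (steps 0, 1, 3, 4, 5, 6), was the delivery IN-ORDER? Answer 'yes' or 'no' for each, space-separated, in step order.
Answer: yes yes no yes yes yes

Derivation:
Step 0: SEND seq=100 -> in-order
Step 1: SEND seq=245 -> in-order
Step 3: SEND seq=7137 -> out-of-order
Step 4: SEND seq=438 -> in-order
Step 5: SEND seq=605 -> in-order
Step 6: SEND seq=7000 -> in-order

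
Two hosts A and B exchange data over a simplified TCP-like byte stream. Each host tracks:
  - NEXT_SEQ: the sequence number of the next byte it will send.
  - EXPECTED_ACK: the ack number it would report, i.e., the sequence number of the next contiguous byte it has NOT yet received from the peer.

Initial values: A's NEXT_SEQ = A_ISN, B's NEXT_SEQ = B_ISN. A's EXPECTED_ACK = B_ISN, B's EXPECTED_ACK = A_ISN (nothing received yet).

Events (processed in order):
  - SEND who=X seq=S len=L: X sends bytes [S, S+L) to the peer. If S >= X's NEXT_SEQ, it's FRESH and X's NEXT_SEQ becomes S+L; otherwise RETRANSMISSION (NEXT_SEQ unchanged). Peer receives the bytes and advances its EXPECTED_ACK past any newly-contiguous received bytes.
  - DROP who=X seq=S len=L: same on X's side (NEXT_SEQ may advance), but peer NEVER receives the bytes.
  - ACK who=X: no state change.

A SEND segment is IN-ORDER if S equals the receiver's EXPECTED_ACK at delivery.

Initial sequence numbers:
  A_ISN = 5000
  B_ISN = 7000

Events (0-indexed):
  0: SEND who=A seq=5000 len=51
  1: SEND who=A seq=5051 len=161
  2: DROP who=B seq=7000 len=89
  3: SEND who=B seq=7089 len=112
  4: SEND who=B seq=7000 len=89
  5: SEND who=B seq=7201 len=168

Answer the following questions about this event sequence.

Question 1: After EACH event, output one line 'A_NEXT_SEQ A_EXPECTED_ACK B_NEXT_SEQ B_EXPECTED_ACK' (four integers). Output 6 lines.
5051 7000 7000 5051
5212 7000 7000 5212
5212 7000 7089 5212
5212 7000 7201 5212
5212 7201 7201 5212
5212 7369 7369 5212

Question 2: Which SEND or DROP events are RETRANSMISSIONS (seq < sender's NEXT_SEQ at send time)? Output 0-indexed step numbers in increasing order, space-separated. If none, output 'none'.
Answer: 4

Derivation:
Step 0: SEND seq=5000 -> fresh
Step 1: SEND seq=5051 -> fresh
Step 2: DROP seq=7000 -> fresh
Step 3: SEND seq=7089 -> fresh
Step 4: SEND seq=7000 -> retransmit
Step 5: SEND seq=7201 -> fresh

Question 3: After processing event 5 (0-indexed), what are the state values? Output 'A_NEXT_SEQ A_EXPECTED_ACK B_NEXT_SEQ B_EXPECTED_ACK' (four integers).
After event 0: A_seq=5051 A_ack=7000 B_seq=7000 B_ack=5051
After event 1: A_seq=5212 A_ack=7000 B_seq=7000 B_ack=5212
After event 2: A_seq=5212 A_ack=7000 B_seq=7089 B_ack=5212
After event 3: A_seq=5212 A_ack=7000 B_seq=7201 B_ack=5212
After event 4: A_seq=5212 A_ack=7201 B_seq=7201 B_ack=5212
After event 5: A_seq=5212 A_ack=7369 B_seq=7369 B_ack=5212

5212 7369 7369 5212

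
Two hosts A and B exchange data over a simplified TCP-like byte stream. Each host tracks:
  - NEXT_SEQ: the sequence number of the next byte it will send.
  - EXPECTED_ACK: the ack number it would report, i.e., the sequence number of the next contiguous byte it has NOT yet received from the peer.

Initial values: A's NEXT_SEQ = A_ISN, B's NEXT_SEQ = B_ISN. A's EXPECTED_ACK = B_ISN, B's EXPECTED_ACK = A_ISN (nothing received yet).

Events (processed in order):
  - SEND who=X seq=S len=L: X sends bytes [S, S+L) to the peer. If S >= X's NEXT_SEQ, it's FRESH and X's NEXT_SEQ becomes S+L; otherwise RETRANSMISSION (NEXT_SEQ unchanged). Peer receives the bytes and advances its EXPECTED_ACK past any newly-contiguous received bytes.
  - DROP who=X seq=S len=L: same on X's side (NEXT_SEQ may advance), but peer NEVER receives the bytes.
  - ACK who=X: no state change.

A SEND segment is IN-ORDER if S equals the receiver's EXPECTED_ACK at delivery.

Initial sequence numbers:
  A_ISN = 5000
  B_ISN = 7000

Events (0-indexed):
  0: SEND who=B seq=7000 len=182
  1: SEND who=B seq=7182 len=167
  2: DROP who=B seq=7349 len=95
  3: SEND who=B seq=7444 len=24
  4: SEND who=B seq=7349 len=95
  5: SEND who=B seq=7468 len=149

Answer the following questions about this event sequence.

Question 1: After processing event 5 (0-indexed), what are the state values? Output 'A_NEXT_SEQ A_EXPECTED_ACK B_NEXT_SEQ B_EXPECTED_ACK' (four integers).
After event 0: A_seq=5000 A_ack=7182 B_seq=7182 B_ack=5000
After event 1: A_seq=5000 A_ack=7349 B_seq=7349 B_ack=5000
After event 2: A_seq=5000 A_ack=7349 B_seq=7444 B_ack=5000
After event 3: A_seq=5000 A_ack=7349 B_seq=7468 B_ack=5000
After event 4: A_seq=5000 A_ack=7468 B_seq=7468 B_ack=5000
After event 5: A_seq=5000 A_ack=7617 B_seq=7617 B_ack=5000

5000 7617 7617 5000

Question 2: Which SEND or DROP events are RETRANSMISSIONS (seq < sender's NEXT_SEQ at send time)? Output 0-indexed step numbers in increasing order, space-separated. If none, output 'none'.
Step 0: SEND seq=7000 -> fresh
Step 1: SEND seq=7182 -> fresh
Step 2: DROP seq=7349 -> fresh
Step 3: SEND seq=7444 -> fresh
Step 4: SEND seq=7349 -> retransmit
Step 5: SEND seq=7468 -> fresh

Answer: 4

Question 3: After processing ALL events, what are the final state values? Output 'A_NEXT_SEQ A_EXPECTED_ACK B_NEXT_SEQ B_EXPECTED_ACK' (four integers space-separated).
After event 0: A_seq=5000 A_ack=7182 B_seq=7182 B_ack=5000
After event 1: A_seq=5000 A_ack=7349 B_seq=7349 B_ack=5000
After event 2: A_seq=5000 A_ack=7349 B_seq=7444 B_ack=5000
After event 3: A_seq=5000 A_ack=7349 B_seq=7468 B_ack=5000
After event 4: A_seq=5000 A_ack=7468 B_seq=7468 B_ack=5000
After event 5: A_seq=5000 A_ack=7617 B_seq=7617 B_ack=5000

Answer: 5000 7617 7617 5000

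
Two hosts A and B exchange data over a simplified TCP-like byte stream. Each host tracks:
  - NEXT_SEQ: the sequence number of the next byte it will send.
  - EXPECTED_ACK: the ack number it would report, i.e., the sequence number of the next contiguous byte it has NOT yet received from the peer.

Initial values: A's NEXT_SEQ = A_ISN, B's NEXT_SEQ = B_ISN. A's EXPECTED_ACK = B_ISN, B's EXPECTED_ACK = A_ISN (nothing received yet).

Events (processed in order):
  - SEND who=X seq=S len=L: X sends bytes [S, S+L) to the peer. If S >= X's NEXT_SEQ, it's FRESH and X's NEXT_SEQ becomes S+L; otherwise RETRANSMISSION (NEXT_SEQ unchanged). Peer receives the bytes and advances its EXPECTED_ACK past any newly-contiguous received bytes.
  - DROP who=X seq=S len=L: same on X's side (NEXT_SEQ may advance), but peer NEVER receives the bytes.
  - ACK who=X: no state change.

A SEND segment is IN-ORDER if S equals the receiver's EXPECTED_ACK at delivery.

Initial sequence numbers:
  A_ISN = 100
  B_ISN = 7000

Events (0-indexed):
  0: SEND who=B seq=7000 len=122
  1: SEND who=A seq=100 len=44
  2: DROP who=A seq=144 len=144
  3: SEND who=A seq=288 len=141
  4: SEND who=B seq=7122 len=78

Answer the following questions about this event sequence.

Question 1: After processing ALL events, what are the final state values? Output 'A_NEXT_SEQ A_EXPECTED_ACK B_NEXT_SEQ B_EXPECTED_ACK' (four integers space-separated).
After event 0: A_seq=100 A_ack=7122 B_seq=7122 B_ack=100
After event 1: A_seq=144 A_ack=7122 B_seq=7122 B_ack=144
After event 2: A_seq=288 A_ack=7122 B_seq=7122 B_ack=144
After event 3: A_seq=429 A_ack=7122 B_seq=7122 B_ack=144
After event 4: A_seq=429 A_ack=7200 B_seq=7200 B_ack=144

Answer: 429 7200 7200 144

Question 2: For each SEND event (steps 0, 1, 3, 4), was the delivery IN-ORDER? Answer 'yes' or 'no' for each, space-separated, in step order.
Answer: yes yes no yes

Derivation:
Step 0: SEND seq=7000 -> in-order
Step 1: SEND seq=100 -> in-order
Step 3: SEND seq=288 -> out-of-order
Step 4: SEND seq=7122 -> in-order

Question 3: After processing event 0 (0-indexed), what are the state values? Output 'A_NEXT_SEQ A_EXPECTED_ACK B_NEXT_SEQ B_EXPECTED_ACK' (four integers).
After event 0: A_seq=100 A_ack=7122 B_seq=7122 B_ack=100

100 7122 7122 100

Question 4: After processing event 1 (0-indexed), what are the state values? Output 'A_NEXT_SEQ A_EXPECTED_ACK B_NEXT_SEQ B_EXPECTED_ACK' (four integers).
After event 0: A_seq=100 A_ack=7122 B_seq=7122 B_ack=100
After event 1: A_seq=144 A_ack=7122 B_seq=7122 B_ack=144

144 7122 7122 144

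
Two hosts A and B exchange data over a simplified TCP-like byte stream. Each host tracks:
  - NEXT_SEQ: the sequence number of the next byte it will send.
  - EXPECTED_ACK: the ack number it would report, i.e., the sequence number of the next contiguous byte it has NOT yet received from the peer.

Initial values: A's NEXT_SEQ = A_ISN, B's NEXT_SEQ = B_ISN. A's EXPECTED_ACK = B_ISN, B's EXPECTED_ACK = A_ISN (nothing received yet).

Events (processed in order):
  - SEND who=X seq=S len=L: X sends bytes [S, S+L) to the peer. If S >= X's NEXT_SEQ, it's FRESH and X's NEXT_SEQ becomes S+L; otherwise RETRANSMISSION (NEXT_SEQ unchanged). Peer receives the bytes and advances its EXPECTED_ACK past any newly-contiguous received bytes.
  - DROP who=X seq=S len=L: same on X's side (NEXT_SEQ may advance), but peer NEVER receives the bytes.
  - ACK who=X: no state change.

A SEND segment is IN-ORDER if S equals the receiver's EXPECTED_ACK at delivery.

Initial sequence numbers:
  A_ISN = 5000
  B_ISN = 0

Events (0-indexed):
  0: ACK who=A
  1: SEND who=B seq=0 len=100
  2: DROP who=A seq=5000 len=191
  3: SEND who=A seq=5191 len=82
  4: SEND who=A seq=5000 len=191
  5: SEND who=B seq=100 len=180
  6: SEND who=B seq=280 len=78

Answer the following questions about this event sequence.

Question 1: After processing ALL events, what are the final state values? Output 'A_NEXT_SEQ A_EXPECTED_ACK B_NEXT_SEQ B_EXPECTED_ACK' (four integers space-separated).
After event 0: A_seq=5000 A_ack=0 B_seq=0 B_ack=5000
After event 1: A_seq=5000 A_ack=100 B_seq=100 B_ack=5000
After event 2: A_seq=5191 A_ack=100 B_seq=100 B_ack=5000
After event 3: A_seq=5273 A_ack=100 B_seq=100 B_ack=5000
After event 4: A_seq=5273 A_ack=100 B_seq=100 B_ack=5273
After event 5: A_seq=5273 A_ack=280 B_seq=280 B_ack=5273
After event 6: A_seq=5273 A_ack=358 B_seq=358 B_ack=5273

Answer: 5273 358 358 5273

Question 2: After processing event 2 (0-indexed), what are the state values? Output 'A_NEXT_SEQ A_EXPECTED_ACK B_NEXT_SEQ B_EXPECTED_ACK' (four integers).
After event 0: A_seq=5000 A_ack=0 B_seq=0 B_ack=5000
After event 1: A_seq=5000 A_ack=100 B_seq=100 B_ack=5000
After event 2: A_seq=5191 A_ack=100 B_seq=100 B_ack=5000

5191 100 100 5000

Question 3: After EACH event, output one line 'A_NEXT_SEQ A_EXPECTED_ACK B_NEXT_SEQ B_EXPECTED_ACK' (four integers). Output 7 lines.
5000 0 0 5000
5000 100 100 5000
5191 100 100 5000
5273 100 100 5000
5273 100 100 5273
5273 280 280 5273
5273 358 358 5273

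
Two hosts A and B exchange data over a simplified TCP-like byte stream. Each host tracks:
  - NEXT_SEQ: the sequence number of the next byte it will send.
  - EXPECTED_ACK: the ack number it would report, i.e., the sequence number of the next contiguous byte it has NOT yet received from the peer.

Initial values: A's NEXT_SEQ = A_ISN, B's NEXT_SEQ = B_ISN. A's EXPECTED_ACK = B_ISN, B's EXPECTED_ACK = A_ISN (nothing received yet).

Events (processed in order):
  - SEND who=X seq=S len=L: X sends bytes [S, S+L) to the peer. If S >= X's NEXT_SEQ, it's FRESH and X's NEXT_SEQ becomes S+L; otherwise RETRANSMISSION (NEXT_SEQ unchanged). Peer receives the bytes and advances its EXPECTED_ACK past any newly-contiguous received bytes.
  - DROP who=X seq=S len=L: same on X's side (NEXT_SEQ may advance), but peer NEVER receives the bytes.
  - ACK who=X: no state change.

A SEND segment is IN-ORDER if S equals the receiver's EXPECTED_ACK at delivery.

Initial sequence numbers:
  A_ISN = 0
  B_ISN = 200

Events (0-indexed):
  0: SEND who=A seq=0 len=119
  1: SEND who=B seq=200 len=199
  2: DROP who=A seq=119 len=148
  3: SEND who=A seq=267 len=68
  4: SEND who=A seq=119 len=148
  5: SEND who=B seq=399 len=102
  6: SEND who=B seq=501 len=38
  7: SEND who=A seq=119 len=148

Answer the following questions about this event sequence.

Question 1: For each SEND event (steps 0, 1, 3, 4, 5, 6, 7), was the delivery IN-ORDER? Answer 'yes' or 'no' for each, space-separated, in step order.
Answer: yes yes no yes yes yes no

Derivation:
Step 0: SEND seq=0 -> in-order
Step 1: SEND seq=200 -> in-order
Step 3: SEND seq=267 -> out-of-order
Step 4: SEND seq=119 -> in-order
Step 5: SEND seq=399 -> in-order
Step 6: SEND seq=501 -> in-order
Step 7: SEND seq=119 -> out-of-order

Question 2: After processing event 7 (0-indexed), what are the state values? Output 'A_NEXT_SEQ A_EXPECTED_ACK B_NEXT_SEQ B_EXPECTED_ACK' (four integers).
After event 0: A_seq=119 A_ack=200 B_seq=200 B_ack=119
After event 1: A_seq=119 A_ack=399 B_seq=399 B_ack=119
After event 2: A_seq=267 A_ack=399 B_seq=399 B_ack=119
After event 3: A_seq=335 A_ack=399 B_seq=399 B_ack=119
After event 4: A_seq=335 A_ack=399 B_seq=399 B_ack=335
After event 5: A_seq=335 A_ack=501 B_seq=501 B_ack=335
After event 6: A_seq=335 A_ack=539 B_seq=539 B_ack=335
After event 7: A_seq=335 A_ack=539 B_seq=539 B_ack=335

335 539 539 335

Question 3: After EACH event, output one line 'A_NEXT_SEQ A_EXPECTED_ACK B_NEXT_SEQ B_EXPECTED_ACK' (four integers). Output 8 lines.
119 200 200 119
119 399 399 119
267 399 399 119
335 399 399 119
335 399 399 335
335 501 501 335
335 539 539 335
335 539 539 335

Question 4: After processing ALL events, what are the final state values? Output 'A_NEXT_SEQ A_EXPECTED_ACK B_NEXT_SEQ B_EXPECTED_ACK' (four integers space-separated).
After event 0: A_seq=119 A_ack=200 B_seq=200 B_ack=119
After event 1: A_seq=119 A_ack=399 B_seq=399 B_ack=119
After event 2: A_seq=267 A_ack=399 B_seq=399 B_ack=119
After event 3: A_seq=335 A_ack=399 B_seq=399 B_ack=119
After event 4: A_seq=335 A_ack=399 B_seq=399 B_ack=335
After event 5: A_seq=335 A_ack=501 B_seq=501 B_ack=335
After event 6: A_seq=335 A_ack=539 B_seq=539 B_ack=335
After event 7: A_seq=335 A_ack=539 B_seq=539 B_ack=335

Answer: 335 539 539 335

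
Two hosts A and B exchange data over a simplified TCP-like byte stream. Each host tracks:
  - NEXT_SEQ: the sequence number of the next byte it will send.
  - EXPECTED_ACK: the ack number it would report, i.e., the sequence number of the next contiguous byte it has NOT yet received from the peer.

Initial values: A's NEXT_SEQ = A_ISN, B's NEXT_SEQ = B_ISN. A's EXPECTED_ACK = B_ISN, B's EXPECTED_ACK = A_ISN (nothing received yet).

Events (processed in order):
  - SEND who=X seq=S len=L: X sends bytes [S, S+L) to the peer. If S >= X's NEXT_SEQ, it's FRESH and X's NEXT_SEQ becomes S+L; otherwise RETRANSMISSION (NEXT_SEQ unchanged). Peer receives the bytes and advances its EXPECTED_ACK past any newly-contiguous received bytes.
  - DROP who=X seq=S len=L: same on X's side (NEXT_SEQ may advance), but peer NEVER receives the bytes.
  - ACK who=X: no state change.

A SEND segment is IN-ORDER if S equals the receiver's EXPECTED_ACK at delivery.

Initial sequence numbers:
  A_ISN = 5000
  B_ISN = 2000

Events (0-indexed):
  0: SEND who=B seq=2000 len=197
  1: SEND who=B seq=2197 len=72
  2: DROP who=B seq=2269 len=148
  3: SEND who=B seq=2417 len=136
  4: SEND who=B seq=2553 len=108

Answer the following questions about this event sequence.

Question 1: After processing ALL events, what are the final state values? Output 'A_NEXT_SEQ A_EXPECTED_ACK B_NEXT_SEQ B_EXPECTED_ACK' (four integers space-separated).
After event 0: A_seq=5000 A_ack=2197 B_seq=2197 B_ack=5000
After event 1: A_seq=5000 A_ack=2269 B_seq=2269 B_ack=5000
After event 2: A_seq=5000 A_ack=2269 B_seq=2417 B_ack=5000
After event 3: A_seq=5000 A_ack=2269 B_seq=2553 B_ack=5000
After event 4: A_seq=5000 A_ack=2269 B_seq=2661 B_ack=5000

Answer: 5000 2269 2661 5000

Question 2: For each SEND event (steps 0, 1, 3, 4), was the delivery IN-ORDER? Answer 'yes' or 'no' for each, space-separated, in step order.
Answer: yes yes no no

Derivation:
Step 0: SEND seq=2000 -> in-order
Step 1: SEND seq=2197 -> in-order
Step 3: SEND seq=2417 -> out-of-order
Step 4: SEND seq=2553 -> out-of-order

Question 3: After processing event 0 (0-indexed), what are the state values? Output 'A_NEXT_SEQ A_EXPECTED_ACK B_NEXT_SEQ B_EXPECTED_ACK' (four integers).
After event 0: A_seq=5000 A_ack=2197 B_seq=2197 B_ack=5000

5000 2197 2197 5000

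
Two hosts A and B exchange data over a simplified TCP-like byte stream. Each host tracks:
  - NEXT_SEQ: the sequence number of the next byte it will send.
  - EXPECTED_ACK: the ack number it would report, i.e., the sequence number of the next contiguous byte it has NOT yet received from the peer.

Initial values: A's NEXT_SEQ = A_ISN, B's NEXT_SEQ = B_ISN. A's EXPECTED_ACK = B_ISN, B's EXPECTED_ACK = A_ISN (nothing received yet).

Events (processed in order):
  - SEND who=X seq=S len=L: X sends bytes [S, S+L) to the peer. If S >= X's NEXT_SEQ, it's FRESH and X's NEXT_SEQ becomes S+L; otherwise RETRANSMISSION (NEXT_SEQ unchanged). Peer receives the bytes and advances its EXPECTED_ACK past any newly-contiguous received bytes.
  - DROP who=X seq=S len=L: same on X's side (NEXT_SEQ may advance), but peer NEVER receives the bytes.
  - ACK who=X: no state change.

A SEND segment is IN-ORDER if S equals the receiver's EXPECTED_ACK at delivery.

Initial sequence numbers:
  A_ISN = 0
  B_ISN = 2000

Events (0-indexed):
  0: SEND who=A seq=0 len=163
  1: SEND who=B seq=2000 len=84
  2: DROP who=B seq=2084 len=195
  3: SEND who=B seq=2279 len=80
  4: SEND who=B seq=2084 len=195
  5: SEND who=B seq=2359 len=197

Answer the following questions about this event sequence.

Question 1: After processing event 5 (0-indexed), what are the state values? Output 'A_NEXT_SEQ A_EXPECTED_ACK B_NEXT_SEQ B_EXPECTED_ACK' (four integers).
After event 0: A_seq=163 A_ack=2000 B_seq=2000 B_ack=163
After event 1: A_seq=163 A_ack=2084 B_seq=2084 B_ack=163
After event 2: A_seq=163 A_ack=2084 B_seq=2279 B_ack=163
After event 3: A_seq=163 A_ack=2084 B_seq=2359 B_ack=163
After event 4: A_seq=163 A_ack=2359 B_seq=2359 B_ack=163
After event 5: A_seq=163 A_ack=2556 B_seq=2556 B_ack=163

163 2556 2556 163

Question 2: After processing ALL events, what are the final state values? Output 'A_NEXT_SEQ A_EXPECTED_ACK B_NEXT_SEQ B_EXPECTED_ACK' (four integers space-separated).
After event 0: A_seq=163 A_ack=2000 B_seq=2000 B_ack=163
After event 1: A_seq=163 A_ack=2084 B_seq=2084 B_ack=163
After event 2: A_seq=163 A_ack=2084 B_seq=2279 B_ack=163
After event 3: A_seq=163 A_ack=2084 B_seq=2359 B_ack=163
After event 4: A_seq=163 A_ack=2359 B_seq=2359 B_ack=163
After event 5: A_seq=163 A_ack=2556 B_seq=2556 B_ack=163

Answer: 163 2556 2556 163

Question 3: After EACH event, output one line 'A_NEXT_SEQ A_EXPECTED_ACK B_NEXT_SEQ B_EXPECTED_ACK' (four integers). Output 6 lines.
163 2000 2000 163
163 2084 2084 163
163 2084 2279 163
163 2084 2359 163
163 2359 2359 163
163 2556 2556 163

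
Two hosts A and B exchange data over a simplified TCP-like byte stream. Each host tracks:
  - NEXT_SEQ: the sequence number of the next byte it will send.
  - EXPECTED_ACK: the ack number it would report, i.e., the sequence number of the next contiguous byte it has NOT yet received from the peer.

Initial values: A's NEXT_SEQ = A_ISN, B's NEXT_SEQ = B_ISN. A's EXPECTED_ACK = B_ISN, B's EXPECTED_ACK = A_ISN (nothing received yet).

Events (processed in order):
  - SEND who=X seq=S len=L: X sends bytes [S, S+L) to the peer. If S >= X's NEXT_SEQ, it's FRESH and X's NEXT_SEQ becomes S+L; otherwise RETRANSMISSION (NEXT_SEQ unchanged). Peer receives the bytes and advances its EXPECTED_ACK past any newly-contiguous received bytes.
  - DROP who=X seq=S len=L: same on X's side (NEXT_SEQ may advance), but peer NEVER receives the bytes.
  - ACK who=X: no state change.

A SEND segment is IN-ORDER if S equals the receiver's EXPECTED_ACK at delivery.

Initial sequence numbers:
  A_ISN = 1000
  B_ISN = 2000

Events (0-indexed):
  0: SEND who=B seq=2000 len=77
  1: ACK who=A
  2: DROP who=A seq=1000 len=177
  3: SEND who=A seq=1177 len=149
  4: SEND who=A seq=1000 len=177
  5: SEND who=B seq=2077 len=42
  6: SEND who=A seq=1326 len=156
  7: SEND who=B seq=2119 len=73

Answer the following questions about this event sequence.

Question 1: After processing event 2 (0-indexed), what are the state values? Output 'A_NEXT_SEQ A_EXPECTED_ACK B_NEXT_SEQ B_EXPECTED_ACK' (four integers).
After event 0: A_seq=1000 A_ack=2077 B_seq=2077 B_ack=1000
After event 1: A_seq=1000 A_ack=2077 B_seq=2077 B_ack=1000
After event 2: A_seq=1177 A_ack=2077 B_seq=2077 B_ack=1000

1177 2077 2077 1000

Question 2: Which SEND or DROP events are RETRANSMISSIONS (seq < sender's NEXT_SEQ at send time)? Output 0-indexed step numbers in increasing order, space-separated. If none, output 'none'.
Step 0: SEND seq=2000 -> fresh
Step 2: DROP seq=1000 -> fresh
Step 3: SEND seq=1177 -> fresh
Step 4: SEND seq=1000 -> retransmit
Step 5: SEND seq=2077 -> fresh
Step 6: SEND seq=1326 -> fresh
Step 7: SEND seq=2119 -> fresh

Answer: 4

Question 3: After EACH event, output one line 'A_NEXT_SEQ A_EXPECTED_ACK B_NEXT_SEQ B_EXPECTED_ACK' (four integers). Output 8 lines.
1000 2077 2077 1000
1000 2077 2077 1000
1177 2077 2077 1000
1326 2077 2077 1000
1326 2077 2077 1326
1326 2119 2119 1326
1482 2119 2119 1482
1482 2192 2192 1482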